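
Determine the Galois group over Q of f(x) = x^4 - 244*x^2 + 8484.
Gal(K/Q) = V_4 (Klein four-group, Z/2Z × Z/2Z)

f factors as (x^2 - 42)(x^2 - 202), so the splitting field is K = Q(sqrt(42), sqrt(202)). The elements 42, 202, 8484 are all non-squares in Q, so sqrt(42) and sqrt(202) generate independent quadratic extensions. Thus [K:Q] = 4 and Gal(K/Q) is generated by the two order-2 automorphisms sqrt(42) ↦ -sqrt(42) and sqrt(202) ↦ -sqrt(202), giving V_4.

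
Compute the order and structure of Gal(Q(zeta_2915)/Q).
|Gal(Q(zeta_2915)/Q)| = phi(2915) = 2080; group ≅ (Z/2915Z)^* ≅ Z/4Z × Z/10Z × Z/52Z

The n-th cyclotomic polynomial Φ_2915(x) is the minimal polynomial of zeta_2915 over Q and has degree phi(2915) = 2080. So Q(zeta_2915) is a degree-2080 Galois extension with Galois group (Z/2915Z)^*. By CRT, (Z/2915Z)^* ≅ (Z/5Z)^* × (Z/11Z)^* × (Z/53Z)^*. Each prime-power unit group is (Z/5Z)^* ≅ Z/4Z; (Z/11Z)^* ≅ Z/10Z; (Z/53Z)^* ≅ Z/52Z. Hence Gal(Q(zeta_2915)/Q) ≅ Z/4Z × Z/10Z × Z/52Z.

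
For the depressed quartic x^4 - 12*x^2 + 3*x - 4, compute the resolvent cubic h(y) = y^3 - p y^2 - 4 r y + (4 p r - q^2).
h(y) = y^3 + 12*y^2 + 16*y + 183

Identify coefficients: p = -12, q = 3, r = -4.
Plug into h(y) = y^3 - p y^2 - 4 r y + (4 p r - q^2):
  h(y) = y^3 - (-12) y^2 - 4*(-4) y + (4*(-12)*(-4) - (3)^2)
       = y^3 + (12) y^2 + (16) y + (183).
Simplifying: h(y) = y^3 + 12*y^2 + 16*y + 183.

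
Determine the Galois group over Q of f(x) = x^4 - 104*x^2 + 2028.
Gal(K/Q) = V_4 (Klein four-group, Z/2Z × Z/2Z)

f factors as (x^2 - 26)(x^2 - 78), so the splitting field is K = Q(sqrt(26), sqrt(78)). The elements 26, 78, 2028 are all non-squares in Q, so sqrt(26) and sqrt(78) generate independent quadratic extensions. Thus [K:Q] = 4 and Gal(K/Q) is generated by the two order-2 automorphisms sqrt(26) ↦ -sqrt(26) and sqrt(78) ↦ -sqrt(78), giving V_4.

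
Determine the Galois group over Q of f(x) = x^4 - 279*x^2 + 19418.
Gal(K/Q) = V_4 (Klein four-group, Z/2Z × Z/2Z)

f factors as (x^2 - 133)(x^2 - 146), so the splitting field is K = Q(sqrt(133), sqrt(146)). The elements 133, 146, 19418 are all non-squares in Q, so sqrt(133) and sqrt(146) generate independent quadratic extensions. Thus [K:Q] = 4 and Gal(K/Q) is generated by the two order-2 automorphisms sqrt(133) ↦ -sqrt(133) and sqrt(146) ↦ -sqrt(146), giving V_4.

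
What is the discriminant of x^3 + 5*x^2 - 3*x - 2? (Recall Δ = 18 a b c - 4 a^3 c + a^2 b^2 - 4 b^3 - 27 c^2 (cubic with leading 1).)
Δ = 1765

For x^3 + a x^2 + b x + c the discriminant is Δ = 18 a b c - 4 a^3 c + a^2 b^2 - 4 b^3 - 27 c^2.
Plug a = 5, b = -3, c = -2:
  18*(5)*(-3)*(-2) - 4*(5)^3*(-2) + (5)^2*(-3)^2 - 4*(-3)^3 - 27*(-2)^2
  = 540 + (1000) + 225 + (108) + (-108)
  = 1765.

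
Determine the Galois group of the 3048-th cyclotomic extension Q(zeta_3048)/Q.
|Gal(Q(zeta_3048)/Q)| = phi(3048) = 1008; group ≅ (Z/3048Z)^* ≅ Z/2Z × Z/2Z × Z/2Z × Z/126Z

The n-th cyclotomic polynomial Φ_3048(x) is the minimal polynomial of zeta_3048 over Q and has degree phi(3048) = 1008. So Q(zeta_3048) is a degree-1008 Galois extension with Galois group (Z/3048Z)^*. By CRT, (Z/3048Z)^* ≅ (Z/8Z)^* × (Z/3Z)^* × (Z/127Z)^*. Each prime-power unit group is (Z/8Z)^* ≅ Z/2Z × Z/2Z; (Z/3Z)^* ≅ Z/2Z; (Z/127Z)^* ≅ Z/126Z. Hence Gal(Q(zeta_3048)/Q) ≅ Z/2Z × Z/2Z × Z/2Z × Z/126Z.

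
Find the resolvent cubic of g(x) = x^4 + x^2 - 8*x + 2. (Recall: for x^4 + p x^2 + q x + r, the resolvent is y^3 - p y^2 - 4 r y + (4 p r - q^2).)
h(y) = y^3 - y^2 - 8*y - 56

Identify coefficients: p = 1, q = -8, r = 2.
Plug into h(y) = y^3 - p y^2 - 4 r y + (4 p r - q^2):
  h(y) = y^3 - (1) y^2 - 4*(2) y + (4*(1)*(2) - (-8)^2)
       = y^3 + (-1) y^2 + (-8) y + (-56).
Simplifying: h(y) = y^3 - y^2 - 8*y - 56.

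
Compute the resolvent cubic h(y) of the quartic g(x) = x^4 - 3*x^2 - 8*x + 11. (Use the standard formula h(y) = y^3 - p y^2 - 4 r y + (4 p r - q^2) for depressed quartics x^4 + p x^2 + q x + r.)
h(y) = y^3 + 3*y^2 - 44*y - 196

Identify coefficients: p = -3, q = -8, r = 11.
Plug into h(y) = y^3 - p y^2 - 4 r y + (4 p r - q^2):
  h(y) = y^3 - (-3) y^2 - 4*(11) y + (4*(-3)*(11) - (-8)^2)
       = y^3 + (3) y^2 + (-44) y + (-196).
Simplifying: h(y) = y^3 + 3*y^2 - 44*y - 196.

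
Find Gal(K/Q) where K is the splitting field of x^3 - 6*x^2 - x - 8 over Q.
Gal(K/Q) = S_3 (symmetric group of order 6)

Compute the discriminant of x^3 + (-6)*x^2 + (-1)*x + (-8): Δ = -9464. Since Δ is not a rational square, the Galois group is not contained in A_3; it must be the full S_3 (irreducibility of the cubic rules out anything smaller).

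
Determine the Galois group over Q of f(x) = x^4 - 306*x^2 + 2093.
Gal(K/Q) = V_4 (Klein four-group, Z/2Z × Z/2Z)

f factors as (x^2 - 299)(x^2 - 7), so the splitting field is K = Q(sqrt(299), sqrt(7)). The elements 299, 7, 2093 are all non-squares in Q, so sqrt(299) and sqrt(7) generate independent quadratic extensions. Thus [K:Q] = 4 and Gal(K/Q) is generated by the two order-2 automorphisms sqrt(299) ↦ -sqrt(299) and sqrt(7) ↦ -sqrt(7), giving V_4.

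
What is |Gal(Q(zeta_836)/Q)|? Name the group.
|Gal(Q(zeta_836)/Q)| = phi(836) = 360; group ≅ (Z/836Z)^* ≅ Z/2Z × Z/10Z × Z/18Z

The n-th cyclotomic polynomial Φ_836(x) is the minimal polynomial of zeta_836 over Q and has degree phi(836) = 360. So Q(zeta_836) is a degree-360 Galois extension with Galois group (Z/836Z)^*. By CRT, (Z/836Z)^* ≅ (Z/4Z)^* × (Z/11Z)^* × (Z/19Z)^*. Each prime-power unit group is (Z/4Z)^* ≅ Z/2Z; (Z/11Z)^* ≅ Z/10Z; (Z/19Z)^* ≅ Z/18Z. Hence Gal(Q(zeta_836)/Q) ≅ Z/2Z × Z/10Z × Z/18Z.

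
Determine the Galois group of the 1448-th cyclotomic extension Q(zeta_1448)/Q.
|Gal(Q(zeta_1448)/Q)| = phi(1448) = 720; group ≅ (Z/1448Z)^* ≅ Z/2Z × Z/2Z × Z/180Z

The n-th cyclotomic polynomial Φ_1448(x) is the minimal polynomial of zeta_1448 over Q and has degree phi(1448) = 720. So Q(zeta_1448) is a degree-720 Galois extension with Galois group (Z/1448Z)^*. By CRT, (Z/1448Z)^* ≅ (Z/8Z)^* × (Z/181Z)^*. Each prime-power unit group is (Z/8Z)^* ≅ Z/2Z × Z/2Z; (Z/181Z)^* ≅ Z/180Z. Hence Gal(Q(zeta_1448)/Q) ≅ Z/2Z × Z/2Z × Z/180Z.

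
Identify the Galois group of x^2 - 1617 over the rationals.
Gal(K/Q) = Z/2Z (cyclic of order 2)

x^2 - 1617 is irreducible over Q since 1617 is not a rational square. The splitting field Q(sqrt(1617)) has degree 2 over Q, and its unique nontrivial automorphism is sqrt(1617) ↦ -sqrt(1617). Hence Gal(Q(sqrt(1617))/Q) = Z/2Z.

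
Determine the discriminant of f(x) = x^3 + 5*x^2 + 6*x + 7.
Δ = -1007

For x^3 + a x^2 + b x + c the discriminant is Δ = 18 a b c - 4 a^3 c + a^2 b^2 - 4 b^3 - 27 c^2.
Plug a = 5, b = 6, c = 7:
  18*(5)*(6)*(7) - 4*(5)^3*(7) + (5)^2*(6)^2 - 4*(6)^3 - 27*(7)^2
  = 3780 + (-3500) + 900 + (-864) + (-1323)
  = -1007.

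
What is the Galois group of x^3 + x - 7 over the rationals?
Gal(K/Q) = S_3 (symmetric group of order 6)

Compute the discriminant of x^3 + (0)*x^2 + (1)*x + (-7): Δ = -1327. Since Δ is not a rational square, the Galois group is not contained in A_3; it must be the full S_3 (irreducibility of the cubic rules out anything smaller).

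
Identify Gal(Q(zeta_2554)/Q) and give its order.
|Gal(Q(zeta_2554)/Q)| = phi(2554) = 1276; group ≅ (Z/2554Z)^* ≅ Z/1276Z

The n-th cyclotomic polynomial Φ_2554(x) is the minimal polynomial of zeta_2554 over Q and has degree phi(2554) = 1276. So Q(zeta_2554) is a degree-1276 Galois extension with Galois group (Z/2554Z)^*. By CRT, (Z/2554Z)^* ≅ (Z/2Z)^* × (Z/1277Z)^*. Each prime-power unit group is (Z/2Z)^* ≅ trivial group (order 1); (Z/1277Z)^* ≅ Z/1276Z. Hence Gal(Q(zeta_2554)/Q) ≅ Z/1276Z.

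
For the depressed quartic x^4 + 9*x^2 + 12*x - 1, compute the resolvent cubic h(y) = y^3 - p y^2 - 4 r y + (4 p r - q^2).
h(y) = y^3 - 9*y^2 + 4*y - 180

Identify coefficients: p = 9, q = 12, r = -1.
Plug into h(y) = y^3 - p y^2 - 4 r y + (4 p r - q^2):
  h(y) = y^3 - (9) y^2 - 4*(-1) y + (4*(9)*(-1) - (12)^2)
       = y^3 + (-9) y^2 + (4) y + (-180).
Simplifying: h(y) = y^3 - 9*y^2 + 4*y - 180.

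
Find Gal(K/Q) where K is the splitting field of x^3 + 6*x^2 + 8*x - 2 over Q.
Gal(K/Q) = S_3 (symmetric group of order 6)

Compute the discriminant of x^3 + (6)*x^2 + (8)*x + (-2): Δ = 148. Since Δ is not a rational square, the Galois group is not contained in A_3; it must be the full S_3 (irreducibility of the cubic rules out anything smaller).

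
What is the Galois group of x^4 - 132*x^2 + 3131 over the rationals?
Gal(K/Q) = V_4 (Klein four-group, Z/2Z × Z/2Z)

f factors as (x^2 - 101)(x^2 - 31), so the splitting field is K = Q(sqrt(101), sqrt(31)). The elements 101, 31, 3131 are all non-squares in Q, so sqrt(101) and sqrt(31) generate independent quadratic extensions. Thus [K:Q] = 4 and Gal(K/Q) is generated by the two order-2 automorphisms sqrt(101) ↦ -sqrt(101) and sqrt(31) ↦ -sqrt(31), giving V_4.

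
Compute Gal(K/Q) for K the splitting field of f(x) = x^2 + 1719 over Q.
Gal(K/Q) = Z/2Z (cyclic of order 2)

x^2 + 1719 is irreducible over Q since -1719 is not a rational square. The splitting field Q(sqrt(-1719)) has degree 2 over Q, and its unique nontrivial automorphism is sqrt(-1719) ↦ -sqrt(-1719). Hence Gal(Q(sqrt(-1719))/Q) = Z/2Z.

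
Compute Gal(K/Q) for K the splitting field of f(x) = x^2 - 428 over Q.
Gal(K/Q) = Z/2Z (cyclic of order 2)

x^2 - 428 is irreducible over Q since 428 is not a rational square. The splitting field Q(sqrt(428)) has degree 2 over Q, and its unique nontrivial automorphism is sqrt(428) ↦ -sqrt(428). Hence Gal(Q(sqrt(428))/Q) = Z/2Z.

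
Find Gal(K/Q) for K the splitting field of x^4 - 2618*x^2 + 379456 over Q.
Gal(K/Q) = Z/2Z (cyclic of order 2)

f factors as (x^2 - 2464)(x^2 - 154), so the splitting field is K = Q(sqrt(2464), sqrt(154)). The squarefree part of 2464 is 154 and the squarefree part of 154 is also 154, so sqrt(2464) and sqrt(154) are both rational multiples of sqrt(154). Hence Q(sqrt(2464)) = Q(sqrt(154)) = Q(sqrt(154)), and the splitting field collapses to a single degree-2 extension with Galois group Z/2Z.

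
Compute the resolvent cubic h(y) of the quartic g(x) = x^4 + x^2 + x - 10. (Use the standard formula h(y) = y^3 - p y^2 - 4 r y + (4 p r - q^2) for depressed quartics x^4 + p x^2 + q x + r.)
h(y) = y^3 - y^2 + 40*y - 41

Identify coefficients: p = 1, q = 1, r = -10.
Plug into h(y) = y^3 - p y^2 - 4 r y + (4 p r - q^2):
  h(y) = y^3 - (1) y^2 - 4*(-10) y + (4*(1)*(-10) - (1)^2)
       = y^3 + (-1) y^2 + (40) y + (-41).
Simplifying: h(y) = y^3 - y^2 + 40*y - 41.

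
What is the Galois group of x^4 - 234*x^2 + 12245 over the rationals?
Gal(K/Q) = V_4 (Klein four-group, Z/2Z × Z/2Z)

f factors as (x^2 - 155)(x^2 - 79), so the splitting field is K = Q(sqrt(155), sqrt(79)). The elements 155, 79, 12245 are all non-squares in Q, so sqrt(155) and sqrt(79) generate independent quadratic extensions. Thus [K:Q] = 4 and Gal(K/Q) is generated by the two order-2 automorphisms sqrt(155) ↦ -sqrt(155) and sqrt(79) ↦ -sqrt(79), giving V_4.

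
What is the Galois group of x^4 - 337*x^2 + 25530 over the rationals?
Gal(K/Q) = V_4 (Klein four-group, Z/2Z × Z/2Z)

f factors as (x^2 - 222)(x^2 - 115), so the splitting field is K = Q(sqrt(222), sqrt(115)). The elements 222, 115, 25530 are all non-squares in Q, so sqrt(222) and sqrt(115) generate independent quadratic extensions. Thus [K:Q] = 4 and Gal(K/Q) is generated by the two order-2 automorphisms sqrt(222) ↦ -sqrt(222) and sqrt(115) ↦ -sqrt(115), giving V_4.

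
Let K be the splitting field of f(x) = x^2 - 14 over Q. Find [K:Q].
[K:Q] = 2

The discriminant of x^2 + (0)*x + (-14) is b^2 - 4c = 0 - (-56) = 56. Since 56 is not a perfect square in Q, the polynomial is irreducible over Q. Its two roots generate a degree-2 extension, so [K:Q] = 2.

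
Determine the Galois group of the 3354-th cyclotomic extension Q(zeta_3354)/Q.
|Gal(Q(zeta_3354)/Q)| = phi(3354) = 1008; group ≅ (Z/3354Z)^* ≅ Z/2Z × Z/12Z × Z/42Z

The n-th cyclotomic polynomial Φ_3354(x) is the minimal polynomial of zeta_3354 over Q and has degree phi(3354) = 1008. So Q(zeta_3354) is a degree-1008 Galois extension with Galois group (Z/3354Z)^*. By CRT, (Z/3354Z)^* ≅ (Z/2Z)^* × (Z/3Z)^* × (Z/13Z)^* × (Z/43Z)^*. Each prime-power unit group is (Z/2Z)^* ≅ trivial group (order 1); (Z/3Z)^* ≅ Z/2Z; (Z/13Z)^* ≅ Z/12Z; (Z/43Z)^* ≅ Z/42Z. Hence Gal(Q(zeta_3354)/Q) ≅ Z/2Z × Z/12Z × Z/42Z.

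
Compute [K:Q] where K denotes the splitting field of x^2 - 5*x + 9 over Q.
[K:Q] = 2

The discriminant of x^2 + (-5)*x + (9) is b^2 - 4c = 25 - (36) = -11. Since -11 is not a perfect square in Q, the polynomial is irreducible over Q. Its two roots generate a degree-2 extension, so [K:Q] = 2.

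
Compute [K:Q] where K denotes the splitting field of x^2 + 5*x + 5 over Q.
[K:Q] = 2

The discriminant of x^2 + (5)*x + (5) is b^2 - 4c = 25 - (20) = 5. Since 5 is not a perfect square in Q, the polynomial is irreducible over Q. Its two roots generate a degree-2 extension, so [K:Q] = 2.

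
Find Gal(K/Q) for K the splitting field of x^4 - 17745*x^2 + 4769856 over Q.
Gal(K/Q) = Z/2Z (cyclic of order 2)

f factors as (x^2 - 17472)(x^2 - 273), so the splitting field is K = Q(sqrt(17472), sqrt(273)). The squarefree part of 17472 is 273 and the squarefree part of 273 is also 273, so sqrt(17472) and sqrt(273) are both rational multiples of sqrt(273). Hence Q(sqrt(17472)) = Q(sqrt(273)) = Q(sqrt(273)), and the splitting field collapses to a single degree-2 extension with Galois group Z/2Z.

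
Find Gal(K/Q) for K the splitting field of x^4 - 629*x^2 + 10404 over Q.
Gal(K/Q) = Z/2Z (cyclic of order 2)

f factors as (x^2 - 612)(x^2 - 17), so the splitting field is K = Q(sqrt(612), sqrt(17)). The squarefree part of 612 is 17 and the squarefree part of 17 is also 17, so sqrt(612) and sqrt(17) are both rational multiples of sqrt(17). Hence Q(sqrt(612)) = Q(sqrt(17)) = Q(sqrt(17)), and the splitting field collapses to a single degree-2 extension with Galois group Z/2Z.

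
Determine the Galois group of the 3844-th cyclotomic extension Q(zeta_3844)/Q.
|Gal(Q(zeta_3844)/Q)| = phi(3844) = 1860; group ≅ (Z/3844Z)^* ≅ Z/2Z × Z/930Z

The n-th cyclotomic polynomial Φ_3844(x) is the minimal polynomial of zeta_3844 over Q and has degree phi(3844) = 1860. So Q(zeta_3844) is a degree-1860 Galois extension with Galois group (Z/3844Z)^*. By CRT, (Z/3844Z)^* ≅ (Z/4Z)^* × (Z/961Z)^*. Each prime-power unit group is (Z/4Z)^* ≅ Z/2Z; (Z/961Z)^* ≅ Z/930Z. Hence Gal(Q(zeta_3844)/Q) ≅ Z/2Z × Z/930Z.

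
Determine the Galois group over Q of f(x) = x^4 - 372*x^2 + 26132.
Gal(K/Q) = V_4 (Klein four-group, Z/2Z × Z/2Z)

f factors as (x^2 - 278)(x^2 - 94), so the splitting field is K = Q(sqrt(278), sqrt(94)). The elements 278, 94, 26132 are all non-squares in Q, so sqrt(278) and sqrt(94) generate independent quadratic extensions. Thus [K:Q] = 4 and Gal(K/Q) is generated by the two order-2 automorphisms sqrt(278) ↦ -sqrt(278) and sqrt(94) ↦ -sqrt(94), giving V_4.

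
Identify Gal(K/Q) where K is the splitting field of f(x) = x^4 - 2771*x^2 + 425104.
Gal(K/Q) = Z/2Z (cyclic of order 2)

f factors as (x^2 - 2608)(x^2 - 163), so the splitting field is K = Q(sqrt(2608), sqrt(163)). The squarefree part of 2608 is 163 and the squarefree part of 163 is also 163, so sqrt(2608) and sqrt(163) are both rational multiples of sqrt(163). Hence Q(sqrt(2608)) = Q(sqrt(163)) = Q(sqrt(163)), and the splitting field collapses to a single degree-2 extension with Galois group Z/2Z.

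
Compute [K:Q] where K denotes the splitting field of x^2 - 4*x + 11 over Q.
[K:Q] = 2

The discriminant of x^2 + (-4)*x + (11) is b^2 - 4c = 16 - (44) = -28. Since -28 is not a perfect square in Q, the polynomial is irreducible over Q. Its two roots generate a degree-2 extension, so [K:Q] = 2.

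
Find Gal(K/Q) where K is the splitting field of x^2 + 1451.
Gal(K/Q) = Z/2Z (cyclic of order 2)

x^2 + 1451 is irreducible over Q since -1451 is not a rational square. The splitting field Q(sqrt(-1451)) has degree 2 over Q, and its unique nontrivial automorphism is sqrt(-1451) ↦ -sqrt(-1451). Hence Gal(Q(sqrt(-1451))/Q) = Z/2Z.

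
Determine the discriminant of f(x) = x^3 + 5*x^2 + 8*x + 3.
Δ = -31

For x^3 + a x^2 + b x + c the discriminant is Δ = 18 a b c - 4 a^3 c + a^2 b^2 - 4 b^3 - 27 c^2.
Plug a = 5, b = 8, c = 3:
  18*(5)*(8)*(3) - 4*(5)^3*(3) + (5)^2*(8)^2 - 4*(8)^3 - 27*(3)^2
  = 2160 + (-1500) + 1600 + (-2048) + (-243)
  = -31.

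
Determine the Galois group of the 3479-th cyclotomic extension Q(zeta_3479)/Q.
|Gal(Q(zeta_3479)/Q)| = phi(3479) = 2940; group ≅ (Z/3479Z)^* ≅ Z/42Z × Z/70Z

The n-th cyclotomic polynomial Φ_3479(x) is the minimal polynomial of zeta_3479 over Q and has degree phi(3479) = 2940. So Q(zeta_3479) is a degree-2940 Galois extension with Galois group (Z/3479Z)^*. By CRT, (Z/3479Z)^* ≅ (Z/49Z)^* × (Z/71Z)^*. Each prime-power unit group is (Z/49Z)^* ≅ Z/42Z; (Z/71Z)^* ≅ Z/70Z. Hence Gal(Q(zeta_3479)/Q) ≅ Z/42Z × Z/70Z.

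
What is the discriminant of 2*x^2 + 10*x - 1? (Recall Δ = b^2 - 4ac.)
Δ = 108

For a quadratic a x^2 + b x + c the discriminant is Δ = b^2 - 4ac = (10)^2 - 4*(2)*(-1) = 100 - (-8) = 108.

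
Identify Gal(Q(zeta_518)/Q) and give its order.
|Gal(Q(zeta_518)/Q)| = phi(518) = 216; group ≅ (Z/518Z)^* ≅ Z/6Z × Z/36Z

The n-th cyclotomic polynomial Φ_518(x) is the minimal polynomial of zeta_518 over Q and has degree phi(518) = 216. So Q(zeta_518) is a degree-216 Galois extension with Galois group (Z/518Z)^*. By CRT, (Z/518Z)^* ≅ (Z/2Z)^* × (Z/7Z)^* × (Z/37Z)^*. Each prime-power unit group is (Z/2Z)^* ≅ trivial group (order 1); (Z/7Z)^* ≅ Z/6Z; (Z/37Z)^* ≅ Z/36Z. Hence Gal(Q(zeta_518)/Q) ≅ Z/6Z × Z/36Z.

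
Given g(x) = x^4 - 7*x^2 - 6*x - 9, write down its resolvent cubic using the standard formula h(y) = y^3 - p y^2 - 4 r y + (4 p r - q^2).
h(y) = y^3 + 7*y^2 + 36*y + 216

Identify coefficients: p = -7, q = -6, r = -9.
Plug into h(y) = y^3 - p y^2 - 4 r y + (4 p r - q^2):
  h(y) = y^3 - (-7) y^2 - 4*(-9) y + (4*(-7)*(-9) - (-6)^2)
       = y^3 + (7) y^2 + (36) y + (216).
Simplifying: h(y) = y^3 + 7*y^2 + 36*y + 216.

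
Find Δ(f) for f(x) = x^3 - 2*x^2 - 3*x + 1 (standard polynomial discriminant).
Δ = 257

For x^3 + a x^2 + b x + c the discriminant is Δ = 18 a b c - 4 a^3 c + a^2 b^2 - 4 b^3 - 27 c^2.
Plug a = -2, b = -3, c = 1:
  18*(-2)*(-3)*(1) - 4*(-2)^3*(1) + (-2)^2*(-3)^2 - 4*(-3)^3 - 27*(1)^2
  = 108 + (32) + 36 + (108) + (-27)
  = 257.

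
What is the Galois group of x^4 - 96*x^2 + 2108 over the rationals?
Gal(K/Q) = V_4 (Klein four-group, Z/2Z × Z/2Z)

f factors as (x^2 - 62)(x^2 - 34), so the splitting field is K = Q(sqrt(62), sqrt(34)). The elements 62, 34, 2108 are all non-squares in Q, so sqrt(62) and sqrt(34) generate independent quadratic extensions. Thus [K:Q] = 4 and Gal(K/Q) is generated by the two order-2 automorphisms sqrt(62) ↦ -sqrt(62) and sqrt(34) ↦ -sqrt(34), giving V_4.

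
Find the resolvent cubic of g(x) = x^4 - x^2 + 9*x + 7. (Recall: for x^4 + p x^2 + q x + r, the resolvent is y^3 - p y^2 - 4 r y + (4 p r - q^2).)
h(y) = y^3 + y^2 - 28*y - 109

Identify coefficients: p = -1, q = 9, r = 7.
Plug into h(y) = y^3 - p y^2 - 4 r y + (4 p r - q^2):
  h(y) = y^3 - (-1) y^2 - 4*(7) y + (4*(-1)*(7) - (9)^2)
       = y^3 + (1) y^2 + (-28) y + (-109).
Simplifying: h(y) = y^3 + y^2 - 28*y - 109.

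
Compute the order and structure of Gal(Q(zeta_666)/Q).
|Gal(Q(zeta_666)/Q)| = phi(666) = 216; group ≅ (Z/666Z)^* ≅ Z/6Z × Z/36Z

The n-th cyclotomic polynomial Φ_666(x) is the minimal polynomial of zeta_666 over Q and has degree phi(666) = 216. So Q(zeta_666) is a degree-216 Galois extension with Galois group (Z/666Z)^*. By CRT, (Z/666Z)^* ≅ (Z/2Z)^* × (Z/9Z)^* × (Z/37Z)^*. Each prime-power unit group is (Z/2Z)^* ≅ trivial group (order 1); (Z/9Z)^* ≅ Z/6Z; (Z/37Z)^* ≅ Z/36Z. Hence Gal(Q(zeta_666)/Q) ≅ Z/6Z × Z/36Z.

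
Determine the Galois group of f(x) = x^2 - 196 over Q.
Gal(K/Q) = trivial group (order 1)

x^2 - 196 factors as (x - 14)(x + 14) over Q, so its splitting field is Q itself and the Galois group is trivial.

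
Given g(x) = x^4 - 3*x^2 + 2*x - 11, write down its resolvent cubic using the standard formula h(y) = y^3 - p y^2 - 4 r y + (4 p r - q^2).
h(y) = y^3 + 3*y^2 + 44*y + 128

Identify coefficients: p = -3, q = 2, r = -11.
Plug into h(y) = y^3 - p y^2 - 4 r y + (4 p r - q^2):
  h(y) = y^3 - (-3) y^2 - 4*(-11) y + (4*(-3)*(-11) - (2)^2)
       = y^3 + (3) y^2 + (44) y + (128).
Simplifying: h(y) = y^3 + 3*y^2 + 44*y + 128.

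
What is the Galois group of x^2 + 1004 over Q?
Gal(K/Q) = Z/2Z (cyclic of order 2)

x^2 + 1004 is irreducible over Q since -1004 is not a rational square. The splitting field Q(sqrt(-1004)) has degree 2 over Q, and its unique nontrivial automorphism is sqrt(-1004) ↦ -sqrt(-1004). Hence Gal(Q(sqrt(-1004))/Q) = Z/2Z.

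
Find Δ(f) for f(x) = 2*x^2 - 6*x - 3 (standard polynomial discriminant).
Δ = 60

For a quadratic a x^2 + b x + c the discriminant is Δ = b^2 - 4ac = (-6)^2 - 4*(2)*(-3) = 36 - (-24) = 60.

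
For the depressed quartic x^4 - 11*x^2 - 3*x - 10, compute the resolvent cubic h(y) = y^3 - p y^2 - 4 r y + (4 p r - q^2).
h(y) = y^3 + 11*y^2 + 40*y + 431

Identify coefficients: p = -11, q = -3, r = -10.
Plug into h(y) = y^3 - p y^2 - 4 r y + (4 p r - q^2):
  h(y) = y^3 - (-11) y^2 - 4*(-10) y + (4*(-11)*(-10) - (-3)^2)
       = y^3 + (11) y^2 + (40) y + (431).
Simplifying: h(y) = y^3 + 11*y^2 + 40*y + 431.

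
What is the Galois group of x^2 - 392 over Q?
Gal(K/Q) = Z/2Z (cyclic of order 2)

x^2 - 392 is irreducible over Q since 392 is not a rational square. The splitting field Q(sqrt(392)) has degree 2 over Q, and its unique nontrivial automorphism is sqrt(392) ↦ -sqrt(392). Hence Gal(Q(sqrt(392))/Q) = Z/2Z.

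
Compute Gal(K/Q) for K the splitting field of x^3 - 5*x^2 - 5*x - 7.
Gal(K/Q) = S_3 (symmetric group of order 6)

Compute the discriminant of x^3 + (-5)*x^2 + (-5)*x + (-7): Δ = -6848. Since Δ is not a rational square, the Galois group is not contained in A_3; it must be the full S_3 (irreducibility of the cubic rules out anything smaller).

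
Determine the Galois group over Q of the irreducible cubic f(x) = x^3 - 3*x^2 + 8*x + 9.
Gal(K/Q) = S_3 (symmetric group of order 6)

Compute the discriminant of x^3 + (-3)*x^2 + (8)*x + (9): Δ = -6575. Since Δ is not a rational square, the Galois group is not contained in A_3; it must be the full S_3 (irreducibility of the cubic rules out anything smaller).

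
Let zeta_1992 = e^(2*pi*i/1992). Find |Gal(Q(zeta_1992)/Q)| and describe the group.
|Gal(Q(zeta_1992)/Q)| = phi(1992) = 656; group ≅ (Z/1992Z)^* ≅ Z/2Z × Z/2Z × Z/2Z × Z/82Z

The n-th cyclotomic polynomial Φ_1992(x) is the minimal polynomial of zeta_1992 over Q and has degree phi(1992) = 656. So Q(zeta_1992) is a degree-656 Galois extension with Galois group (Z/1992Z)^*. By CRT, (Z/1992Z)^* ≅ (Z/8Z)^* × (Z/3Z)^* × (Z/83Z)^*. Each prime-power unit group is (Z/8Z)^* ≅ Z/2Z × Z/2Z; (Z/3Z)^* ≅ Z/2Z; (Z/83Z)^* ≅ Z/82Z. Hence Gal(Q(zeta_1992)/Q) ≅ Z/2Z × Z/2Z × Z/2Z × Z/82Z.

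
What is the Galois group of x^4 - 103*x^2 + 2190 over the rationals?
Gal(K/Q) = V_4 (Klein four-group, Z/2Z × Z/2Z)

f factors as (x^2 - 73)(x^2 - 30), so the splitting field is K = Q(sqrt(73), sqrt(30)). The elements 73, 30, 2190 are all non-squares in Q, so sqrt(73) and sqrt(30) generate independent quadratic extensions. Thus [K:Q] = 4 and Gal(K/Q) is generated by the two order-2 automorphisms sqrt(73) ↦ -sqrt(73) and sqrt(30) ↦ -sqrt(30), giving V_4.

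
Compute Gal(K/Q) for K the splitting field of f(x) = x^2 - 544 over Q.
Gal(K/Q) = Z/2Z (cyclic of order 2)

x^2 - 544 is irreducible over Q since 544 is not a rational square. The splitting field Q(sqrt(544)) has degree 2 over Q, and its unique nontrivial automorphism is sqrt(544) ↦ -sqrt(544). Hence Gal(Q(sqrt(544))/Q) = Z/2Z.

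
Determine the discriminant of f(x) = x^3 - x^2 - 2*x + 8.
Δ = -1372

For x^3 + a x^2 + b x + c the discriminant is Δ = 18 a b c - 4 a^3 c + a^2 b^2 - 4 b^3 - 27 c^2.
Plug a = -1, b = -2, c = 8:
  18*(-1)*(-2)*(8) - 4*(-1)^3*(8) + (-1)^2*(-2)^2 - 4*(-2)^3 - 27*(8)^2
  = 288 + (32) + 4 + (32) + (-1728)
  = -1372.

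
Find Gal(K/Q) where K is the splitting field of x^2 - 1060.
Gal(K/Q) = Z/2Z (cyclic of order 2)

x^2 - 1060 is irreducible over Q since 1060 is not a rational square. The splitting field Q(sqrt(1060)) has degree 2 over Q, and its unique nontrivial automorphism is sqrt(1060) ↦ -sqrt(1060). Hence Gal(Q(sqrt(1060))/Q) = Z/2Z.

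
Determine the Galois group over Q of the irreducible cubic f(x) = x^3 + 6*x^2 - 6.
Gal(K/Q) = S_3 (symmetric group of order 6)

Compute the discriminant of x^3 + (6)*x^2 + (0)*x + (-6): Δ = 4212. Since Δ is not a rational square, the Galois group is not contained in A_3; it must be the full S_3 (irreducibility of the cubic rules out anything smaller).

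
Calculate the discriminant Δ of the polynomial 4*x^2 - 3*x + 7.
Δ = -103

For a quadratic a x^2 + b x + c the discriminant is Δ = b^2 - 4ac = (-3)^2 - 4*(4)*(7) = 9 - (112) = -103.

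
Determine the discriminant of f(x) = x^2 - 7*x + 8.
Δ = 17

For a quadratic a x^2 + b x + c the discriminant is Δ = b^2 - 4ac = (-7)^2 - 4*(1)*(8) = 49 - (32) = 17.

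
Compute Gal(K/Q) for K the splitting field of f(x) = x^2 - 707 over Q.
Gal(K/Q) = Z/2Z (cyclic of order 2)

x^2 - 707 is irreducible over Q since 707 is not a rational square. The splitting field Q(sqrt(707)) has degree 2 over Q, and its unique nontrivial automorphism is sqrt(707) ↦ -sqrt(707). Hence Gal(Q(sqrt(707))/Q) = Z/2Z.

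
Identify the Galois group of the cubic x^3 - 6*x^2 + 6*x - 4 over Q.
Gal(K/Q) = S_3 (symmetric group of order 6)

Compute the discriminant of x^3 + (-6)*x^2 + (6)*x + (-4): Δ = -864. Since Δ is not a rational square, the Galois group is not contained in A_3; it must be the full S_3 (irreducibility of the cubic rules out anything smaller).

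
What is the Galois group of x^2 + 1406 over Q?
Gal(K/Q) = Z/2Z (cyclic of order 2)

x^2 + 1406 is irreducible over Q since -1406 is not a rational square. The splitting field Q(sqrt(-1406)) has degree 2 over Q, and its unique nontrivial automorphism is sqrt(-1406) ↦ -sqrt(-1406). Hence Gal(Q(sqrt(-1406))/Q) = Z/2Z.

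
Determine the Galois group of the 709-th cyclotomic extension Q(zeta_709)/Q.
|Gal(Q(zeta_709)/Q)| = phi(709) = 708; group ≅ (Z/709Z)^* ≅ Z/708Z

The n-th cyclotomic polynomial Φ_709(x) is the minimal polynomial of zeta_709 over Q and has degree phi(709) = 708. So Q(zeta_709) is a degree-708 Galois extension with Galois group (Z/709Z)^*. (Z/709Z)^* is cyclic since 709 is an odd prime power (or 4). Hence Gal(Q(zeta_709)/Q) ≅ Z/708Z.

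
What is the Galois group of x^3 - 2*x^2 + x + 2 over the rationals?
Gal(K/Q) = S_3 (symmetric group of order 6)

Compute the discriminant of x^3 + (-2)*x^2 + (1)*x + (2): Δ = -116. Since Δ is not a rational square, the Galois group is not contained in A_3; it must be the full S_3 (irreducibility of the cubic rules out anything smaller).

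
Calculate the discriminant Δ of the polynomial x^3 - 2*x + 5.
Δ = -643

For a depressed cubic x^3 + p x + q the discriminant is Δ = -4 p^3 - 27 q^2 = -4*(-2)^3 - 27*(5)^2 = 32 - 675 = -643.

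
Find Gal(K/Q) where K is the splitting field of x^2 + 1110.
Gal(K/Q) = Z/2Z (cyclic of order 2)

x^2 + 1110 is irreducible over Q since -1110 is not a rational square. The splitting field Q(sqrt(-1110)) has degree 2 over Q, and its unique nontrivial automorphism is sqrt(-1110) ↦ -sqrt(-1110). Hence Gal(Q(sqrt(-1110))/Q) = Z/2Z.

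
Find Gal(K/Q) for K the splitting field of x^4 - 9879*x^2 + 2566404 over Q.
Gal(K/Q) = Z/2Z (cyclic of order 2)

f factors as (x^2 - 267)(x^2 - 9612), so the splitting field is K = Q(sqrt(267), sqrt(9612)). The squarefree part of 267 is 267 and the squarefree part of 9612 is also 267, so sqrt(267) and sqrt(9612) are both rational multiples of sqrt(267). Hence Q(sqrt(267)) = Q(sqrt(9612)) = Q(sqrt(267)), and the splitting field collapses to a single degree-2 extension with Galois group Z/2Z.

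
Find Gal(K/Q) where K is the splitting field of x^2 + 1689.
Gal(K/Q) = Z/2Z (cyclic of order 2)

x^2 + 1689 is irreducible over Q since -1689 is not a rational square. The splitting field Q(sqrt(-1689)) has degree 2 over Q, and its unique nontrivial automorphism is sqrt(-1689) ↦ -sqrt(-1689). Hence Gal(Q(sqrt(-1689))/Q) = Z/2Z.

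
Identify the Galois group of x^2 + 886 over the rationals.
Gal(K/Q) = Z/2Z (cyclic of order 2)

x^2 + 886 is irreducible over Q since -886 is not a rational square. The splitting field Q(sqrt(-886)) has degree 2 over Q, and its unique nontrivial automorphism is sqrt(-886) ↦ -sqrt(-886). Hence Gal(Q(sqrt(-886))/Q) = Z/2Z.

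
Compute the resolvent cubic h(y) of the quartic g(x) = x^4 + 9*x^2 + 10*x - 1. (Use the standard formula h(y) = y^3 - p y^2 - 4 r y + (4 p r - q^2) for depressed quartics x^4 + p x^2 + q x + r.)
h(y) = y^3 - 9*y^2 + 4*y - 136

Identify coefficients: p = 9, q = 10, r = -1.
Plug into h(y) = y^3 - p y^2 - 4 r y + (4 p r - q^2):
  h(y) = y^3 - (9) y^2 - 4*(-1) y + (4*(9)*(-1) - (10)^2)
       = y^3 + (-9) y^2 + (4) y + (-136).
Simplifying: h(y) = y^3 - 9*y^2 + 4*y - 136.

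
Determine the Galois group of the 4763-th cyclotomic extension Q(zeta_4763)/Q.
|Gal(Q(zeta_4763)/Q)| = phi(4763) = 4320; group ≅ (Z/4763Z)^* ≅ Z/10Z × Z/432Z

The n-th cyclotomic polynomial Φ_4763(x) is the minimal polynomial of zeta_4763 over Q and has degree phi(4763) = 4320. So Q(zeta_4763) is a degree-4320 Galois extension with Galois group (Z/4763Z)^*. By CRT, (Z/4763Z)^* ≅ (Z/11Z)^* × (Z/433Z)^*. Each prime-power unit group is (Z/11Z)^* ≅ Z/10Z; (Z/433Z)^* ≅ Z/432Z. Hence Gal(Q(zeta_4763)/Q) ≅ Z/10Z × Z/432Z.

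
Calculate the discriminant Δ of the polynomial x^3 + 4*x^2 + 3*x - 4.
Δ = -236

For x^3 + a x^2 + b x + c the discriminant is Δ = 18 a b c - 4 a^3 c + a^2 b^2 - 4 b^3 - 27 c^2.
Plug a = 4, b = 3, c = -4:
  18*(4)*(3)*(-4) - 4*(4)^3*(-4) + (4)^2*(3)^2 - 4*(3)^3 - 27*(-4)^2
  = -864 + (1024) + 144 + (-108) + (-432)
  = -236.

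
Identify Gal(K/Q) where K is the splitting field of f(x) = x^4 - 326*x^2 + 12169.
Gal(K/Q) = V_4 (Klein four-group, Z/2Z × Z/2Z)

f factors as (x^2 - 283)(x^2 - 43), so the splitting field is K = Q(sqrt(283), sqrt(43)). The elements 283, 43, 12169 are all non-squares in Q, so sqrt(283) and sqrt(43) generate independent quadratic extensions. Thus [K:Q] = 4 and Gal(K/Q) is generated by the two order-2 automorphisms sqrt(283) ↦ -sqrt(283) and sqrt(43) ↦ -sqrt(43), giving V_4.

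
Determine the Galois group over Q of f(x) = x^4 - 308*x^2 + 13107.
Gal(K/Q) = V_4 (Klein four-group, Z/2Z × Z/2Z)

f factors as (x^2 - 51)(x^2 - 257), so the splitting field is K = Q(sqrt(51), sqrt(257)). The elements 51, 257, 13107 are all non-squares in Q, so sqrt(51) and sqrt(257) generate independent quadratic extensions. Thus [K:Q] = 4 and Gal(K/Q) is generated by the two order-2 automorphisms sqrt(51) ↦ -sqrt(51) and sqrt(257) ↦ -sqrt(257), giving V_4.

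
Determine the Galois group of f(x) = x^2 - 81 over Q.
Gal(K/Q) = trivial group (order 1)

x^2 - 81 factors as (x - 9)(x + 9) over Q, so its splitting field is Q itself and the Galois group is trivial.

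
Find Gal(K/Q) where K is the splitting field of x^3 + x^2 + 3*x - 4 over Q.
Gal(K/Q) = S_3 (symmetric group of order 6)

Compute the discriminant of x^3 + (1)*x^2 + (3)*x + (-4): Δ = -731. Since Δ is not a rational square, the Galois group is not contained in A_3; it must be the full S_3 (irreducibility of the cubic rules out anything smaller).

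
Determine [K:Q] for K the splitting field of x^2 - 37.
[K:Q] = 2

The polynomial x^2 - 37 is irreducible over Q since 37 is not a perfect square. Its splitting field is Q(sqrt(37)), which has degree 2 over Q.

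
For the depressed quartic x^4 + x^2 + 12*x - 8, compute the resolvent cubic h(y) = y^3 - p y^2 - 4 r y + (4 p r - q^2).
h(y) = y^3 - y^2 + 32*y - 176

Identify coefficients: p = 1, q = 12, r = -8.
Plug into h(y) = y^3 - p y^2 - 4 r y + (4 p r - q^2):
  h(y) = y^3 - (1) y^2 - 4*(-8) y + (4*(1)*(-8) - (12)^2)
       = y^3 + (-1) y^2 + (32) y + (-176).
Simplifying: h(y) = y^3 - y^2 + 32*y - 176.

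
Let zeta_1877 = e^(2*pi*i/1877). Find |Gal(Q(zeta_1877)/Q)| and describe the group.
|Gal(Q(zeta_1877)/Q)| = phi(1877) = 1876; group ≅ (Z/1877Z)^* ≅ Z/1876Z

The n-th cyclotomic polynomial Φ_1877(x) is the minimal polynomial of zeta_1877 over Q and has degree phi(1877) = 1876. So Q(zeta_1877) is a degree-1876 Galois extension with Galois group (Z/1877Z)^*. (Z/1877Z)^* is cyclic since 1877 is an odd prime power (or 4). Hence Gal(Q(zeta_1877)/Q) ≅ Z/1876Z.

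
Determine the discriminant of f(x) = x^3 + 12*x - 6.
Δ = -7884

For a depressed cubic x^3 + p x + q the discriminant is Δ = -4 p^3 - 27 q^2 = -4*(12)^3 - 27*(-6)^2 = -6912 - 972 = -7884.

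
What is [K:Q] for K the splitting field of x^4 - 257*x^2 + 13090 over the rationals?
[K:Q] = 4

f factors as (x^2 - 187)(x^2 - 70); the splitting field is K = Q(sqrt(187), sqrt(70)). Since 187, 70, and 13090 are all non-squares in Q, the three subfields Q(sqrt(187)), Q(sqrt(70)), Q(sqrt(13090)) are distinct degree-2 extensions, so [K:Q] = 4 (Klein four Galois group).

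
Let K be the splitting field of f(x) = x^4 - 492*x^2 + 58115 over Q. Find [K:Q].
[K:Q] = 4

f factors as (x^2 - 197)(x^2 - 295); the splitting field is K = Q(sqrt(197), sqrt(295)). Since 197, 295, and 58115 are all non-squares in Q, the three subfields Q(sqrt(197)), Q(sqrt(295)), Q(sqrt(58115)) are distinct degree-2 extensions, so [K:Q] = 4 (Klein four Galois group).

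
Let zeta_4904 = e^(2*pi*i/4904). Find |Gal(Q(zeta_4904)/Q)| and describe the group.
|Gal(Q(zeta_4904)/Q)| = phi(4904) = 2448; group ≅ (Z/4904Z)^* ≅ Z/2Z × Z/2Z × Z/612Z

The n-th cyclotomic polynomial Φ_4904(x) is the minimal polynomial of zeta_4904 over Q and has degree phi(4904) = 2448. So Q(zeta_4904) is a degree-2448 Galois extension with Galois group (Z/4904Z)^*. By CRT, (Z/4904Z)^* ≅ (Z/8Z)^* × (Z/613Z)^*. Each prime-power unit group is (Z/8Z)^* ≅ Z/2Z × Z/2Z; (Z/613Z)^* ≅ Z/612Z. Hence Gal(Q(zeta_4904)/Q) ≅ Z/2Z × Z/2Z × Z/612Z.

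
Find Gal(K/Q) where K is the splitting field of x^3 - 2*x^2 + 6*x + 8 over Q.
Gal(K/Q) = S_3 (symmetric group of order 6)

Compute the discriminant of x^3 + (-2)*x^2 + (6)*x + (8): Δ = -3920. Since Δ is not a rational square, the Galois group is not contained in A_3; it must be the full S_3 (irreducibility of the cubic rules out anything smaller).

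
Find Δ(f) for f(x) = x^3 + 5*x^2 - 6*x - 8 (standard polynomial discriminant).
Δ = 8356

For x^3 + a x^2 + b x + c the discriminant is Δ = 18 a b c - 4 a^3 c + a^2 b^2 - 4 b^3 - 27 c^2.
Plug a = 5, b = -6, c = -8:
  18*(5)*(-6)*(-8) - 4*(5)^3*(-8) + (5)^2*(-6)^2 - 4*(-6)^3 - 27*(-8)^2
  = 4320 + (4000) + 900 + (864) + (-1728)
  = 8356.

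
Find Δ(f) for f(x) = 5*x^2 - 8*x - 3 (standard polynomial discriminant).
Δ = 124

For a quadratic a x^2 + b x + c the discriminant is Δ = b^2 - 4ac = (-8)^2 - 4*(5)*(-3) = 64 - (-60) = 124.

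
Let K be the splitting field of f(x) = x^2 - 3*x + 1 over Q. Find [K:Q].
[K:Q] = 2

The discriminant of x^2 + (-3)*x + (1) is b^2 - 4c = 9 - (4) = 5. Since 5 is not a perfect square in Q, the polynomial is irreducible over Q. Its two roots generate a degree-2 extension, so [K:Q] = 2.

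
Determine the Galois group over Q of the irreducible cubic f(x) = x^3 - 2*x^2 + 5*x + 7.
Gal(K/Q) = S_3 (symmetric group of order 6)

Compute the discriminant of x^3 + (-2)*x^2 + (5)*x + (7): Δ = -2759. Since Δ is not a rational square, the Galois group is not contained in A_3; it must be the full S_3 (irreducibility of the cubic rules out anything smaller).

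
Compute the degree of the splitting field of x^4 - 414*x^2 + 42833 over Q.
[K:Q] = 4

f factors as (x^2 - 203)(x^2 - 211); the splitting field is K = Q(sqrt(203), sqrt(211)). Since 203, 211, and 42833 are all non-squares in Q, the three subfields Q(sqrt(203)), Q(sqrt(211)), Q(sqrt(42833)) are distinct degree-2 extensions, so [K:Q] = 4 (Klein four Galois group).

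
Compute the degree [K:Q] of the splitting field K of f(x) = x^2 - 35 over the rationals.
[K:Q] = 2

The polynomial x^2 - 35 is irreducible over Q since 35 is not a perfect square. Its splitting field is Q(sqrt(35)), which has degree 2 over Q.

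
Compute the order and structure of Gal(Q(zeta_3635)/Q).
|Gal(Q(zeta_3635)/Q)| = phi(3635) = 2904; group ≅ (Z/3635Z)^* ≅ Z/4Z × Z/726Z

The n-th cyclotomic polynomial Φ_3635(x) is the minimal polynomial of zeta_3635 over Q and has degree phi(3635) = 2904. So Q(zeta_3635) is a degree-2904 Galois extension with Galois group (Z/3635Z)^*. By CRT, (Z/3635Z)^* ≅ (Z/5Z)^* × (Z/727Z)^*. Each prime-power unit group is (Z/5Z)^* ≅ Z/4Z; (Z/727Z)^* ≅ Z/726Z. Hence Gal(Q(zeta_3635)/Q) ≅ Z/4Z × Z/726Z.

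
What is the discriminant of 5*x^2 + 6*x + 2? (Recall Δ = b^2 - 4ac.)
Δ = -4

For a quadratic a x^2 + b x + c the discriminant is Δ = b^2 - 4ac = (6)^2 - 4*(5)*(2) = 36 - (40) = -4.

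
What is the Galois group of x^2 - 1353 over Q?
Gal(K/Q) = Z/2Z (cyclic of order 2)

x^2 - 1353 is irreducible over Q since 1353 is not a rational square. The splitting field Q(sqrt(1353)) has degree 2 over Q, and its unique nontrivial automorphism is sqrt(1353) ↦ -sqrt(1353). Hence Gal(Q(sqrt(1353))/Q) = Z/2Z.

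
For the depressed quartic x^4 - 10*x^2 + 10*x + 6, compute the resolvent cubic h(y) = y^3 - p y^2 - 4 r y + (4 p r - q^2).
h(y) = y^3 + 10*y^2 - 24*y - 340

Identify coefficients: p = -10, q = 10, r = 6.
Plug into h(y) = y^3 - p y^2 - 4 r y + (4 p r - q^2):
  h(y) = y^3 - (-10) y^2 - 4*(6) y + (4*(-10)*(6) - (10)^2)
       = y^3 + (10) y^2 + (-24) y + (-340).
Simplifying: h(y) = y^3 + 10*y^2 - 24*y - 340.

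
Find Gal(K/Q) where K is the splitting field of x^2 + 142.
Gal(K/Q) = Z/2Z (cyclic of order 2)

x^2 + 142 is irreducible over Q since -142 is not a rational square. The splitting field Q(sqrt(-142)) has degree 2 over Q, and its unique nontrivial automorphism is sqrt(-142) ↦ -sqrt(-142). Hence Gal(Q(sqrt(-142))/Q) = Z/2Z.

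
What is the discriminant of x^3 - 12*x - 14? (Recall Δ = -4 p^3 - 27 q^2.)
Δ = 1620

For a depressed cubic x^3 + p x + q the discriminant is Δ = -4 p^3 - 27 q^2 = -4*(-12)^3 - 27*(-14)^2 = 6912 - 5292 = 1620.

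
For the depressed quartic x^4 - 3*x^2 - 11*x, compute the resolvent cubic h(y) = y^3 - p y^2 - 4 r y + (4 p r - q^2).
h(y) = y^3 + 3*y^2 - 121

Identify coefficients: p = -3, q = -11, r = 0.
Plug into h(y) = y^3 - p y^2 - 4 r y + (4 p r - q^2):
  h(y) = y^3 - (-3) y^2 - 4*(0) y + (4*(-3)*(0) - (-11)^2)
       = y^3 + (3) y^2 + (0) y + (-121).
Simplifying: h(y) = y^3 + 3*y^2 - 121.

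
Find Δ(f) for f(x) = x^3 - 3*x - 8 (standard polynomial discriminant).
Δ = -1620

For a depressed cubic x^3 + p x + q the discriminant is Δ = -4 p^3 - 27 q^2 = -4*(-3)^3 - 27*(-8)^2 = 108 - 1728 = -1620.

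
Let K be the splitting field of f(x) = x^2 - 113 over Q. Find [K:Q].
[K:Q] = 2

The polynomial x^2 - 113 is irreducible over Q since 113 is not a perfect square. Its splitting field is Q(sqrt(113)), which has degree 2 over Q.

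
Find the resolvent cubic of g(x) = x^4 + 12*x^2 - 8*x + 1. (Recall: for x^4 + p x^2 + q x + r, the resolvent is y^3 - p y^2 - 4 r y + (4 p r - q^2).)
h(y) = y^3 - 12*y^2 - 4*y - 16

Identify coefficients: p = 12, q = -8, r = 1.
Plug into h(y) = y^3 - p y^2 - 4 r y + (4 p r - q^2):
  h(y) = y^3 - (12) y^2 - 4*(1) y + (4*(12)*(1) - (-8)^2)
       = y^3 + (-12) y^2 + (-4) y + (-16).
Simplifying: h(y) = y^3 - 12*y^2 - 4*y - 16.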